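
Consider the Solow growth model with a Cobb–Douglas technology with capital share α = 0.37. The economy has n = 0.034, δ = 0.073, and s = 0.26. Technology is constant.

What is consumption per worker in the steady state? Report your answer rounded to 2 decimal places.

In steady state, investment equals break-even investment: s·k^α = (n + δ)·k.
Dividing both sides by k: k^(1−α) = s / (n + δ).
k^0.63 = 0.26 / (0.034 + 0.073) = 0.26 / 0.107 = 2.4299
k* = 2.4299^(1/0.63) ≈ 4.0930
y* = (k*)^α = 4.0930^0.37 ≈ 1.6844
c* = (1 − s)·y* = (1 − 0.26) × 1.6844 ≈ 1.2465

c* = 1.25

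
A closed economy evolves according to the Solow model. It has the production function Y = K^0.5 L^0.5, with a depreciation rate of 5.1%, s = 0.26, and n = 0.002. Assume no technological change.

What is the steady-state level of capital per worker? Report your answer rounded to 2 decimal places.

k* ≈ 24.07

In steady state, investment equals break-even investment: s·k^α = (n + δ)·k.
Dividing both sides by k: k^(1−α) = s / (n + δ).
k^0.5 = 0.26 / (0.002 + 0.051) = 0.26 / 0.053 = 4.9057
k* = 4.9057^(1/0.5) ≈ 24.0659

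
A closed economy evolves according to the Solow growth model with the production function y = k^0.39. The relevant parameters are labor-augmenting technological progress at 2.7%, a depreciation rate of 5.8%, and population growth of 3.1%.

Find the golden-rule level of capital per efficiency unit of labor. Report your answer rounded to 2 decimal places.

The golden rule sets f'(k) = n + g + δ, i.e. α·k^(α−1) = n + g + δ.
So k^(1−α) = α / (n + g + δ) = 0.39 / 0.116 = 3.3621.
k_gold = 3.3621^(1/0.61) ≈ 7.2996

k_gold ≈ 7.30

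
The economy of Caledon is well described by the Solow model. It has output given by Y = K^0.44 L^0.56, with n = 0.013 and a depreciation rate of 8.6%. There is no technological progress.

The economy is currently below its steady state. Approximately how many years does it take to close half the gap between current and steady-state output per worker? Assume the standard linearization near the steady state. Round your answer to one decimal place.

about 12.5 years

Near the steady state the convergence rate is λ = (1 − α)(n + δ).
λ = (1 − 0.44) × 0.099 = 0.56 × 0.099 = 0.05544
Half-life = ln 2 / λ = 0.6931 / 0.05544 ≈ 12.50 years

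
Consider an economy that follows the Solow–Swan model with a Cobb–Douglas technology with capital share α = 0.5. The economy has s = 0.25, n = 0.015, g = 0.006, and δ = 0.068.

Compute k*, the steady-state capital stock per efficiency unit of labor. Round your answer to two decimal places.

k* = 7.89

In steady state, investment equals break-even investment: s·k^α = (n + g + δ)·k.
Rearranging, k^(1−α) = s / (n + g + δ).
k^0.5 = 0.25 / (0.015 + 0.006 + 0.068) = 0.25 / 0.089 = 2.8090
k* = 2.8090^(1/0.5) ≈ 7.8905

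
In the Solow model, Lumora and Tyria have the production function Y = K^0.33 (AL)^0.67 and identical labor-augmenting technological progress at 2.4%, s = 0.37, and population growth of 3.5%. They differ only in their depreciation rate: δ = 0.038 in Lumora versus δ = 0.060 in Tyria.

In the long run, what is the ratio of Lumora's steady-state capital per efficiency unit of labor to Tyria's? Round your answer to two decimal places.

ratio ≈ 1.36

Steady-state k* = [s/(n + g + δ)]^(1/(1−α)), so the ratio is [ (s_L/(n + g + δ)_L) / (s_T/(n + g + δ)_T) ]^1.4925.
s_L/(n + g + δ)_L = 0.37/0.097 = 3.8144; s_T/(n + g + δ)_T = 0.37/0.119 = 3.1092.
Ratio = (3.8144/3.1092)^1.4925 = 1.2268^1.4925 ≈ 1.3567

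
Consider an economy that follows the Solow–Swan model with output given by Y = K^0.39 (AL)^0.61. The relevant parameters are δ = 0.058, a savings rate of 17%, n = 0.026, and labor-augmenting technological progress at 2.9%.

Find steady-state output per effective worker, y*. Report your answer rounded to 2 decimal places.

In steady state, investment equals break-even investment: s·k^α = (n + g + δ)·k.
Dividing both sides by k: k^(1−α) = s / (n + g + δ).
k^0.61 = 0.17 / (0.026 + 0.029 + 0.058) = 0.17 / 0.113 = 1.5044
k* = 1.5044^(1/0.61) ≈ 1.9533
y* = (k*)^α = 1.9533^0.39 ≈ 1.2984

y* = 1.30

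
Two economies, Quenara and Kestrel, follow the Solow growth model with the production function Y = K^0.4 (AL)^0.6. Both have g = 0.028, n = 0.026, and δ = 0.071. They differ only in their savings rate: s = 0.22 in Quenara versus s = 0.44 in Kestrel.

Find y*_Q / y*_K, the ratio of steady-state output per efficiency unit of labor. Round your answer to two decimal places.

ratio ≈ 0.63

Steady-state y* = [s/(n + g + δ)]^(α/(1−α)), so the ratio is [ (s_Q/(n + g + δ)_Q) / (s_K/(n + g + δ)_K) ]^0.6667.
s_Q/(n + g + δ)_Q = 0.22/0.125 = 1.7600; s_K/(n + g + δ)_K = 0.44/0.125 = 3.5200.
Ratio = (1.7600/3.5200)^0.6667 = 0.5000^0.6667 ≈ 0.6299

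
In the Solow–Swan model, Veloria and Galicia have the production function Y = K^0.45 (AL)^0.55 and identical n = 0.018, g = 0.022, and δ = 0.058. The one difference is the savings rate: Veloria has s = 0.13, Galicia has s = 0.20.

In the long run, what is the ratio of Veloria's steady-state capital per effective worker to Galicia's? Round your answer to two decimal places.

Steady-state k* = [s/(n + g + δ)]^(1/(1−α)), so the ratio is [ (s_V/(n + g + δ)_V) / (s_G/(n + g + δ)_G) ]^1.8182.
s_V/(n + g + δ)_V = 0.13/0.098 = 1.3265; s_G/(n + g + δ)_G = 0.20/0.098 = 2.0408.
Ratio = (1.3265/2.0408)^1.8182 = 0.6500^1.8182 ≈ 0.4569

k*_V / k*_G ≈ 0.46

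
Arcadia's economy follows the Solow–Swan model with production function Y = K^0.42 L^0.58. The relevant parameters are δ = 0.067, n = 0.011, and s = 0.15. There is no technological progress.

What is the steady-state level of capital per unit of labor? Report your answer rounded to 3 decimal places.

k* ≈ 3.088

Steady state requires s·f(k) = (n + δ)·k, i.e. s·k^α = (n + δ)·k.
Dividing both sides by k: k^(1−α) = s / (n + δ).
k^0.58 = 0.15 / (0.011 + 0.067) = 0.15 / 0.078 = 1.9231
k* = 1.9231^(1/0.58) ≈ 3.0879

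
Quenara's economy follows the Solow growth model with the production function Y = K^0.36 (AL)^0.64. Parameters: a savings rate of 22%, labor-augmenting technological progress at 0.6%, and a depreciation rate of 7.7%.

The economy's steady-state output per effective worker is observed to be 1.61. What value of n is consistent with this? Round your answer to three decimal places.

n ≈ 0.011

In steady state, investment equals break-even investment: s·k^α = (n + g + δ)·k.
Since y* = [s/(n + g + δ)]^(α/(1−α)), we have s/(n + g + δ) = (y*)^((1−α)/α) = 1.61^1.7778 = 2.3318.
Therefore n + g + δ = s / 2.3318 = 0.22 / 2.3318 = 0.0943, so n = 0.0943 − 0.083 = 0.0113.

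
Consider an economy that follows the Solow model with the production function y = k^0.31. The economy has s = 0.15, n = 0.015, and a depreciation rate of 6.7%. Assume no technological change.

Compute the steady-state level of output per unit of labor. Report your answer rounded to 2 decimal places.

y* = 1.31

In steady state, investment equals break-even investment: s·k^α = (n + δ)·k.
Dividing both sides by k: k^(1−α) = s / (n + δ).
k^0.69 = 0.15 / (0.015 + 0.067) = 0.15 / 0.082 = 1.8293
k* = 1.8293^(1/0.69) ≈ 2.3995
y* = (k*)^α = 2.3995^0.31 ≈ 1.3117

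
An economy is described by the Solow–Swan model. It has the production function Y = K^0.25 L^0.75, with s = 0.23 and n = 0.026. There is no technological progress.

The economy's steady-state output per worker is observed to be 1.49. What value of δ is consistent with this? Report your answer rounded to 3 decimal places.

δ ≈ 0.044

In steady state, investment equals break-even investment: s·k^α = (n + δ)·k.
Since y* = [s/(n + δ)]^(α/(1−α)), we have s/(n + δ) = (y*)^((1−α)/α) = 1.49^3 = 3.3079.
Therefore n + δ = s / 3.3079 = 0.23 / 3.3079 = 0.0695, so δ = 0.0695 − 0.026 = 0.0435.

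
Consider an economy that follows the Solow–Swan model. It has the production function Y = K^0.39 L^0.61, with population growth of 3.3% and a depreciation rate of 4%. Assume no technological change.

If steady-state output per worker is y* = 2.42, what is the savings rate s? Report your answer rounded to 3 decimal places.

In steady state, investment equals break-even investment: s·k^α = (n + δ)·k.
Since y* = [s/(n + δ)]^(α/(1−α)), we have s/(n + δ) = (y*)^((1−α)/α) = 2.42^1.5641 = 3.9841.
Therefore s = 3.9841 × (n + δ) = 3.9841 × 0.073 = 0.2908.

s ≈ 0.291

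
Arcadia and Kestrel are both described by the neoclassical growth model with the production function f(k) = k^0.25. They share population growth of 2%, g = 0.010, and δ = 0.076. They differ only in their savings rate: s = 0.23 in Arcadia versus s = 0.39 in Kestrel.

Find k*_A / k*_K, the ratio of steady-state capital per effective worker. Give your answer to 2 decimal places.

k*_A / k*_K ≈ 0.49

Steady-state k* = [s/(n + g + δ)]^(1/(1−α)), so the ratio is [ (s_A/(n + g + δ)_A) / (s_K/(n + g + δ)_K) ]^1.3333.
s_A/(n + g + δ)_A = 0.23/0.106 = 2.1698; s_K/(n + g + δ)_K = 0.39/0.106 = 3.6792.
Ratio = (2.1698/3.6792)^1.3333 = 0.5897^1.3333 ≈ 0.4945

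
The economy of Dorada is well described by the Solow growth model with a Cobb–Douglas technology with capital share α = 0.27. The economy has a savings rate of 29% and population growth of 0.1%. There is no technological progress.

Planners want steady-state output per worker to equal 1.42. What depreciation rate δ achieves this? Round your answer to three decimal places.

In steady state, investment equals break-even investment: s·k^α = (n + δ)·k.
Since y* = [s/(n + δ)]^(α/(1−α)), we have s/(n + δ) = (y*)^((1−α)/α) = 1.42^2.7037 = 2.5807.
Therefore n + δ = s / 2.5807 = 0.29 / 2.5807 = 0.1124, so δ = 0.1124 − 0.001 = 0.1114.

δ ≈ 0.111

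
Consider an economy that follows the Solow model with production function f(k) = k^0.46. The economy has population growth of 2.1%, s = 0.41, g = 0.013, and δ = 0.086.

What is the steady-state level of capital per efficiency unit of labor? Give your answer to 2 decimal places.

Steady state requires s·f(k) = (n + g + δ)·k, i.e. s·k^α = (n + g + δ)·k.
Dividing both sides by k: k^(1−α) = s / (n + g + δ).
k^0.54 = 0.41 / (0.021 + 0.013 + 0.086) = 0.41 / 0.120 = 3.4167
k* = 3.4167^(1/0.54) ≈ 9.7311

k* = 9.73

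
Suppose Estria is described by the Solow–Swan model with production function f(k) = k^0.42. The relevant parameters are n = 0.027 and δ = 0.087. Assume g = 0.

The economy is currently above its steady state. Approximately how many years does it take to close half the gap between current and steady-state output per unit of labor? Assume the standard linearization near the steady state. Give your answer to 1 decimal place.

Near the steady state the convergence rate is λ = (1 − α)(n + δ).
λ = (1 − 0.42) × 0.114 = 0.58 × 0.114 = 0.06612
Half-life = ln 2 / λ = 0.6931 / 0.06612 ≈ 10.48 years

about 10.5 years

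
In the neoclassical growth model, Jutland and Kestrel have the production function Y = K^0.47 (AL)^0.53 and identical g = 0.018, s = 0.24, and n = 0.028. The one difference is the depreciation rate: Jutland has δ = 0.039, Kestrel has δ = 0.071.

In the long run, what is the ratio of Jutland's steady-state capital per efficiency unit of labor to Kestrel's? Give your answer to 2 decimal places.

Steady-state k* = [s/(n + g + δ)]^(1/(1−α)), so the ratio is [ (s_J/(n + g + δ)_J) / (s_K/(n + g + δ)_K) ]^1.8868.
s_J/(n + g + δ)_J = 0.24/0.085 = 2.8235; s_K/(n + g + δ)_K = 0.24/0.117 = 2.0513.
Ratio = (2.8235/2.0513)^1.8868 = 1.3764^1.8868 ≈ 1.8272

ratio ≈ 1.83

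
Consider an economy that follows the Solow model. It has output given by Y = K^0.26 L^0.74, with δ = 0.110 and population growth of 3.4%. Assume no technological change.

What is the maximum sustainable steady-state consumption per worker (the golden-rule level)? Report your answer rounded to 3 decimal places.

c_gold ≈ 0.911

At the golden rule, f'(k) = n + δ, so α·k^(α−1) = n + δ and k_gold = (α/(n + δ))^(1/(1−α)).
k_gold = (0.26/0.144)^(1/0.74) = 1.8056^1.3514 ≈ 2.2223
c_gold = f(k_gold) − (n + δ)·k_gold = 1.2307 − 0.144×2.2223 ≈ 0.9107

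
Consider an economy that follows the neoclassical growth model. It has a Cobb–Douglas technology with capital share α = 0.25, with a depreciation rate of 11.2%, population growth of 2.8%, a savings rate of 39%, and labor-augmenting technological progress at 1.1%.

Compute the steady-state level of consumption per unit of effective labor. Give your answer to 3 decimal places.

c* = 0.837

In steady state, investment equals break-even investment: s·k^α = (n + g + δ)·k.
Dividing both sides by k: k^(1−α) = s / (n + g + δ).
k^0.75 = 0.39 / (0.028 + 0.011 + 0.112) = 0.39 / 0.151 = 2.5828
k* = 2.5828^(1/0.75) ≈ 3.5437
y* = (k*)^α = 3.5437^0.25 ≈ 1.3720
c* = (1 − s)·y* = (1 − 0.39) × 1.3720 ≈ 0.8369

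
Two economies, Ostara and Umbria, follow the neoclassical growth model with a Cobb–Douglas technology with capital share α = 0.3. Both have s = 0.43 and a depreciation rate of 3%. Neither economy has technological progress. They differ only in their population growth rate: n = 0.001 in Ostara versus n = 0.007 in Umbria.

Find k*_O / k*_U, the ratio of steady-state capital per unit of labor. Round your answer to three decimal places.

ratio ≈ 1.288

Steady-state k* = [s/(n + δ)]^(1/(1−α)), so the ratio is [ (s_O/(n + δ)_O) / (s_U/(n + δ)_U) ]^1.4286.
s_O/(n + δ)_O = 0.43/0.031 = 13.8710; s_U/(n + δ)_U = 0.43/0.037 = 11.6216.
Ratio = (13.8710/11.6216)^1.4286 = 1.1936^1.4286 ≈ 1.2877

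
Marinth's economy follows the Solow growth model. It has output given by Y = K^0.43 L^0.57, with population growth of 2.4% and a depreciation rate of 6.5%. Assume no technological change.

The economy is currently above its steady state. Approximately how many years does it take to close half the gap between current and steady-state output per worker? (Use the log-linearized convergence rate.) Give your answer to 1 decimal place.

Near the steady state the convergence rate is λ = (1 − α)(n + δ).
λ = (1 − 0.43) × 0.089 = 0.57 × 0.089 = 0.05073
Half-life = ln 2 / λ = 0.6931 / 0.05073 ≈ 13.66 years

half-life ≈ 13.7 years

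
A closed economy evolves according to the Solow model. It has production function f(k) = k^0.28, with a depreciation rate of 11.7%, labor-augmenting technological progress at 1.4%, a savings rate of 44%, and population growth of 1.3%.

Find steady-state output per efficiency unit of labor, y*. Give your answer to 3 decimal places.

y* = 1.544

At the steady state, Δk = 0, so s·k^α = (n + g + δ)·k.
Rearranging, k^(1−α) = s / (n + g + δ).
k^0.72 = 0.44 / (0.013 + 0.014 + 0.117) = 0.44 / 0.144 = 3.0556
k* = 3.0556^(1/0.72) ≈ 4.7179
y* = (k*)^α = 4.7179^0.28 ≈ 1.5440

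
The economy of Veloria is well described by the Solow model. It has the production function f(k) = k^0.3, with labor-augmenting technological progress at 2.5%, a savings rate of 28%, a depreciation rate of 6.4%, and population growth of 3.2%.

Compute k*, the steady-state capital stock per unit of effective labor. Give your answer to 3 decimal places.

k* = 3.315

Steady state requires s·f(k) = (n + g + δ)·k, i.e. s·k^α = (n + g + δ)·k.
Dividing both sides by k: k^(1−α) = s / (n + g + δ).
k^0.7 = 0.28 / (0.032 + 0.025 + 0.064) = 0.28 / 0.121 = 2.3140
k* = 2.3140^(1/0.7) ≈ 3.3153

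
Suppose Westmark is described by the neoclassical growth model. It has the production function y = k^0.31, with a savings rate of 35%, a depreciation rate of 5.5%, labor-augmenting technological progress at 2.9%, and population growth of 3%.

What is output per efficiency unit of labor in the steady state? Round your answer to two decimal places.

y* = 1.66

Steady state requires s·f(k) = (n + g + δ)·k, i.e. s·k^α = (n + g + δ)·k.
Dividing both sides by k: k^(1−α) = s / (n + g + δ).
k^0.69 = 0.35 / (0.030 + 0.029 + 0.055) = 0.35 / 0.114 = 3.0702
k* = 3.0702^(1/0.69) ≈ 5.0820
y* = (k*)^α = 5.0820^0.31 ≈ 1.6553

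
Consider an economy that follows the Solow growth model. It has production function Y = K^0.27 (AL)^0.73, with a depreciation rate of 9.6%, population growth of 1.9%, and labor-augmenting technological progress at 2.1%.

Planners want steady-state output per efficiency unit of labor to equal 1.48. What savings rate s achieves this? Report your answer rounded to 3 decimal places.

Steady state requires s·f(k) = (n + g + δ)·k, i.e. s·k^α = (n + g + δ)·k.
Since y* = [s/(n + g + δ)]^(α/(1−α)), we have s/(n + g + δ) = (y*)^((1−α)/α) = 1.48^2.7037 = 2.8863.
Therefore s = 2.8863 × (n + g + δ) = 2.8863 × 0.136 = 0.3925.

s ≈ 0.393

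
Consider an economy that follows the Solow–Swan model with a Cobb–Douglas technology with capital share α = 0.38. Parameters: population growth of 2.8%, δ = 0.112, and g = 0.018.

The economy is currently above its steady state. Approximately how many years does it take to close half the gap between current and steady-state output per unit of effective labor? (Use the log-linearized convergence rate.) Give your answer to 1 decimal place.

Near the steady state the convergence rate is λ = (1 − α)(n + g + δ).
λ = (1 − 0.38) × 0.158 = 0.62 × 0.158 = 0.09796
Half-life = ln 2 / λ = 0.6931 / 0.09796 ≈ 7.08 years

t_½ ≈ 7.1 years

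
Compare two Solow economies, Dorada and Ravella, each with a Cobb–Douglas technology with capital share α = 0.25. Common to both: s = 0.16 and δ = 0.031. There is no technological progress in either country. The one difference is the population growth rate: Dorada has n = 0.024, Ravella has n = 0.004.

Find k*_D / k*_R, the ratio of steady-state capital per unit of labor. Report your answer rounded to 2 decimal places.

ratio ≈ 0.55

Steady-state k* = [s/(n + δ)]^(1/(1−α)), so the ratio is [ (s_D/(n + δ)_D) / (s_R/(n + δ)_R) ]^1.3333.
s_D/(n + δ)_D = 0.16/0.055 = 2.9091; s_R/(n + δ)_R = 0.16/0.035 = 4.5714.
Ratio = (2.9091/4.5714)^1.3333 = 0.6364^1.3333 ≈ 0.5474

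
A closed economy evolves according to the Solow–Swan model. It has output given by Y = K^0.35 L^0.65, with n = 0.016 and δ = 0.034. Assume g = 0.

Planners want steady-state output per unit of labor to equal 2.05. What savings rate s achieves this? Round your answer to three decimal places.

Steady state requires s·f(k) = (n + δ)·k, i.e. s·k^α = (n + δ)·k.
Since y* = [s/(n + δ)]^(α/(1−α)), we have s/(n + δ) = (y*)^((1−α)/α) = 2.05^1.8571 = 3.7928.
Therefore s = 3.7928 × (n + δ) = 3.7928 × 0.050 = 0.1896.

s ≈ 0.190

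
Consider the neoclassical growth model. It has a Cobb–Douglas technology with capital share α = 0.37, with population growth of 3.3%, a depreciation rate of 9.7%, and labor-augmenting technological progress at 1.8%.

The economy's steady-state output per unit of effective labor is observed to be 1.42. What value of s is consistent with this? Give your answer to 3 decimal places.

Steady state requires s·f(k) = (n + g + δ)·k, i.e. s·k^α = (n + g + δ)·k.
Since y* = [s/(n + g + δ)]^(α/(1−α)), we have s/(n + g + δ) = (y*)^((1−α)/α) = 1.42^1.7027 = 1.8168.
Therefore s = 1.8168 × (n + g + δ) = 1.8168 × 0.148 = 0.2689.

s ≈ 0.269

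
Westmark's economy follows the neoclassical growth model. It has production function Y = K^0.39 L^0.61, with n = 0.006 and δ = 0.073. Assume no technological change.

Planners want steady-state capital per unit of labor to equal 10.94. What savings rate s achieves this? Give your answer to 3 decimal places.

s ≈ 0.340

Steady state requires s·f(k) = (n + δ)·k, i.e. s·k^α = (n + δ)·k.
So s / (n + δ) = (k*)^(1−α) = 10.94^0.61 = 4.3033.
Therefore s = 4.3033 × (n + δ) = 4.3033 × 0.079 = 0.3400.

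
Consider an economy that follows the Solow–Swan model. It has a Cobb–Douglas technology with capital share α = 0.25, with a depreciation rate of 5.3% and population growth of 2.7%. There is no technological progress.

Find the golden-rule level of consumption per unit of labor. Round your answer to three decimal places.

c_gold ≈ 1.097

At the golden rule, f'(k) = n + δ, so α·k^(α−1) = n + δ and k_gold = (α/(n + δ))^(1/(1−α)).
k_gold = (0.25/0.080)^(1/0.75) = 3.1250^1.3333 ≈ 4.5686
c_gold = f(k_gold) − (n + δ)·k_gold = 1.4620 − 0.080×4.5686 ≈ 1.0965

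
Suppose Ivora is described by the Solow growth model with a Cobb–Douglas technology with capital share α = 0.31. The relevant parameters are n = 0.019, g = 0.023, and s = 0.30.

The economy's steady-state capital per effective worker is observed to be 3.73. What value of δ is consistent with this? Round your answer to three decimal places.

In steady state, investment equals break-even investment: s·k^α = (n + g + δ)·k.
So s / (n + g + δ) = (k*)^(1−α) = 3.73^0.69 = 2.4802.
Therefore n + g + δ = s / 2.4802 = 0.30 / 2.4802 = 0.1210, so δ = 0.1210 − 0.042 = 0.0790.

δ ≈ 0.079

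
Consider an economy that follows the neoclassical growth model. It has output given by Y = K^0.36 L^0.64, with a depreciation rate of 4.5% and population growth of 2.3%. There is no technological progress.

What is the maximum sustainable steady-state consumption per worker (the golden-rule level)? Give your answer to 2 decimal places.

c_gold ≈ 1.63

At the golden rule, f'(k) = n + δ, so α·k^(α−1) = n + δ and k_gold = (α/(n + δ))^(1/(1−α)).
k_gold = (0.36/0.068)^(1/0.64) = 5.2941^1.5625 ≈ 13.5184
c_gold = f(k_gold) − (n + δ)·k_gold = 2.5535 − 0.068×13.5184 ≈ 1.6342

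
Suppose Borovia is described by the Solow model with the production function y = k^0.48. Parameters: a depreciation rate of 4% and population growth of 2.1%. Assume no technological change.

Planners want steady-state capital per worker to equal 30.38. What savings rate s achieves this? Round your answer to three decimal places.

In steady state, investment equals break-even investment: s·k^α = (n + δ)·k.
So s / (n + δ) = (k*)^(1−α) = 30.38^0.52 = 5.9013.
Therefore s = 5.9013 × (n + δ) = 5.9013 × 0.061 = 0.3600.

s ≈ 0.360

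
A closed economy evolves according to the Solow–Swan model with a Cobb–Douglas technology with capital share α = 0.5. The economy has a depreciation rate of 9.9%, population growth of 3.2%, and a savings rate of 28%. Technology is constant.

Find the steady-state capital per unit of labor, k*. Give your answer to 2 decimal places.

At the steady state, Δk = 0, so s·k^α = (n + δ)·k.
Rearranging, k^(1−α) = s / (n + δ).
k^0.5 = 0.28 / (0.032 + 0.099) = 0.28 / 0.131 = 2.1374
k* = 2.1374^(1/0.5) ≈ 4.5685

k* ≈ 4.57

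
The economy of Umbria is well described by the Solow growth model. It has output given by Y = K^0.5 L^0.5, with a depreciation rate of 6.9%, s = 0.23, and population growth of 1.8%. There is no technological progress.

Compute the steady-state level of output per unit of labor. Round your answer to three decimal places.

In steady state, investment equals break-even investment: s·k^α = (n + δ)·k.
Dividing both sides by k: k^(1−α) = s / (n + δ).
k^0.5 = 0.23 / (0.018 + 0.069) = 0.23 / 0.087 = 2.6437
k* = 2.6437^(1/0.5) ≈ 6.9891
y* = (k*)^α = 6.9891^0.5 ≈ 2.6437

y* = 2.644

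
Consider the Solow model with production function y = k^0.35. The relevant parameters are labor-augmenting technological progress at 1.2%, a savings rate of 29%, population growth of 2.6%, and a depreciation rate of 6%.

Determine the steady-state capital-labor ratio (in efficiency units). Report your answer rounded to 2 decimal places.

k* ≈ 5.31

In steady state, investment equals break-even investment: s·k^α = (n + g + δ)·k.
Rearranging, k^(1−α) = s / (n + g + δ).
k^0.65 = 0.29 / (0.026 + 0.012 + 0.060) = 0.29 / 0.098 = 2.9592
k* = 2.9592^(1/0.65) ≈ 5.3074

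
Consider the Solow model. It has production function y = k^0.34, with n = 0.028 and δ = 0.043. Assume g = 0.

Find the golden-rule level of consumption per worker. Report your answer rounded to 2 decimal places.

c_gold ≈ 1.48

At the golden rule, f'(k) = n + δ, so α·k^(α−1) = n + δ and k_gold = (α/(n + δ))^(1/(1−α)).
k_gold = (0.34/0.071)^(1/0.66) = 4.7887^1.5152 ≈ 10.7316
c_gold = f(k_gold) − (n + δ)·k_gold = 2.2409 − 0.071×10.7316 ≈ 1.4790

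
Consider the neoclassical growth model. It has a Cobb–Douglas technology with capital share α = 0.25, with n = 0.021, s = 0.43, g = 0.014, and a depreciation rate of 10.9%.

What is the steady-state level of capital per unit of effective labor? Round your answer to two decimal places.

k* = 4.30

In steady state, investment equals break-even investment: s·k^α = (n + g + δ)·k.
Dividing both sides by k: k^(1−α) = s / (n + g + δ).
k^0.75 = 0.43 / (0.021 + 0.014 + 0.109) = 0.43 / 0.144 = 2.9861
k* = 2.9861^(1/0.75) ≈ 4.3000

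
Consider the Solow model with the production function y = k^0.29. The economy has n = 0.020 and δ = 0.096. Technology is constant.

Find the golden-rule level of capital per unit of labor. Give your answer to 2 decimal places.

The golden rule sets f'(k) = n + δ, i.e. α·k^(α−1) = n + δ.
So k^(1−α) = α / (n + δ) = 0.29 / 0.116 = 2.5000.
k_gold = 2.5000^(1/0.71) ≈ 3.6348

k_gold ≈ 3.63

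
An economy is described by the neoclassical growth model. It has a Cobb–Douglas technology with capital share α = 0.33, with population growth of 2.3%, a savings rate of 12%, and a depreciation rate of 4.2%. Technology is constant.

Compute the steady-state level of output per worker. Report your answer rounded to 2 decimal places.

y* = 1.35

At the steady state, Δk = 0, so s·k^α = (n + δ)·k.
Rearranging, k^(1−α) = s / (n + δ).
k^0.67 = 0.12 / (0.023 + 0.042) = 0.12 / 0.065 = 1.8462
k* = 1.8462^(1/0.67) ≈ 2.4971
y* = (k*)^α = 2.4971^0.33 ≈ 1.3526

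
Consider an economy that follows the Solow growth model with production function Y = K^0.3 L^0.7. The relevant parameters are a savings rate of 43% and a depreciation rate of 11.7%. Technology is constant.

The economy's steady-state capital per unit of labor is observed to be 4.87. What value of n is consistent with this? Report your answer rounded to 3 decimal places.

Steady state requires s·f(k) = (n + δ)·k, i.e. s·k^α = (n + δ)·k.
So s / (n + δ) = (k*)^(1−α) = 4.87^0.7 = 3.0288.
Therefore n + δ = s / 3.0288 = 0.43 / 3.0288 = 0.1420, so n = 0.1420 − 0.117 = 0.0250.

n ≈ 0.025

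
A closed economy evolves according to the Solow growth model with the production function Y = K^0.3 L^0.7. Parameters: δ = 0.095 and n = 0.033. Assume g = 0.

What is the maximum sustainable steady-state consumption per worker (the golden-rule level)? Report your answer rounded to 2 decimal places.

At the golden rule, f'(k) = n + δ, so α·k^(α−1) = n + δ and k_gold = (α/(n + δ))^(1/(1−α)).
k_gold = (0.3/0.128)^(1/0.7) = 2.3438^1.4286 ≈ 3.3765
c_gold = f(k_gold) − (n + δ)·k_gold = 1.4406 − 0.128×3.3765 ≈ 1.0084

c_gold ≈ 1.01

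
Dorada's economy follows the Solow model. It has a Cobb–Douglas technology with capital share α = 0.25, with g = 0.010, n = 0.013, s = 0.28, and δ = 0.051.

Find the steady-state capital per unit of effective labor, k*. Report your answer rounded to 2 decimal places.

k* ≈ 5.90

In steady state, investment equals break-even investment: s·k^α = (n + g + δ)·k.
Dividing both sides by k: k^(1−α) = s / (n + g + δ).
k^0.75 = 0.28 / (0.013 + 0.010 + 0.051) = 0.28 / 0.074 = 3.7838
k* = 3.7838^(1/0.75) ≈ 5.8962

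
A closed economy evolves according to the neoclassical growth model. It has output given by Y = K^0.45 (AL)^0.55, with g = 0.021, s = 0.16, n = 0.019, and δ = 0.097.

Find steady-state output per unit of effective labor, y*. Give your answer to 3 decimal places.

y* = 1.135

Steady state requires s·f(k) = (n + g + δ)·k, i.e. s·k^α = (n + g + δ)·k.
Rearranging, k^(1−α) = s / (n + g + δ).
k^0.55 = 0.16 / (0.019 + 0.021 + 0.097) = 0.16 / 0.137 = 1.1679
k* = 1.1679^(1/0.55) ≈ 1.3260
y* = (k*)^α = 1.3260^0.45 ≈ 1.1354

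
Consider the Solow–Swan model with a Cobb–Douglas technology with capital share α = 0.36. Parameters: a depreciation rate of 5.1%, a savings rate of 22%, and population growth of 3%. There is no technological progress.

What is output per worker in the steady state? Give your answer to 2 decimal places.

Steady state requires s·f(k) = (n + δ)·k, i.e. s·k^α = (n + δ)·k.
Dividing both sides by k: k^(1−α) = s / (n + δ).
k^0.64 = 0.22 / (0.030 + 0.051) = 0.22 / 0.081 = 2.7160
k* = 2.7160^(1/0.64) ≈ 4.7645
y* = (k*)^α = 4.7645^0.36 ≈ 1.7542

y* ≈ 1.75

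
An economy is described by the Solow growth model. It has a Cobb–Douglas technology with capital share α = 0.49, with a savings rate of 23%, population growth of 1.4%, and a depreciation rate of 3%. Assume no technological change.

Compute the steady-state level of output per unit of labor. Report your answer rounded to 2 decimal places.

y* = 4.90

Steady state requires s·f(k) = (n + δ)·k, i.e. s·k^α = (n + δ)·k.
Dividing both sides by k: k^(1−α) = s / (n + δ).
k^0.51 = 0.23 / (0.014 + 0.030) = 0.23 / 0.044 = 5.2273
k* = 5.2273^(1/0.51) ≈ 25.6087
y* = (k*)^α = 25.6087^0.49 ≈ 4.8990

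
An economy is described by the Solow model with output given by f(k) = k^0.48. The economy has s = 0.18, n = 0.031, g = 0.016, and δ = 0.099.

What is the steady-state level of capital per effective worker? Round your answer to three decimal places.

k* ≈ 1.496

Steady state requires s·f(k) = (n + g + δ)·k, i.e. s·k^α = (n + g + δ)·k.
Rearranging, k^(1−α) = s / (n + g + δ).
k^0.52 = 0.18 / (0.031 + 0.016 + 0.099) = 0.18 / 0.146 = 1.2329
k* = 1.2329^(1/0.52) ≈ 1.4958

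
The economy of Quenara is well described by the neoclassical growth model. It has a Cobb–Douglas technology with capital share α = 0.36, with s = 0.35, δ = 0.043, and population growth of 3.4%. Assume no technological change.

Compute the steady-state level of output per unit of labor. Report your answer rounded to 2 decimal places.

Steady state requires s·f(k) = (n + δ)·k, i.e. s·k^α = (n + δ)·k.
Rearranging, k^(1−α) = s / (n + δ).
k^0.64 = 0.35 / (0.034 + 0.043) = 0.35 / 0.077 = 4.5455
k* = 4.5455^(1/0.64) ≈ 10.6530
y* = (k*)^α = 10.6530^0.36 ≈ 2.3436

y* ≈ 2.34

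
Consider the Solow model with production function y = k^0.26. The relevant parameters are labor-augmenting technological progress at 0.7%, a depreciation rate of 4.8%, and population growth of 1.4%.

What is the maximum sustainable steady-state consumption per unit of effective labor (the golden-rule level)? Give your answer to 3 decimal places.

At the golden rule, f'(k) = n + g + δ, so α·k^(α−1) = n + g + δ and k_gold = (α/(n + g + δ))^(1/(1−α)).
k_gold = (0.26/0.069)^(1/0.74) = 3.7681^1.3514 ≈ 6.0058
c_gold = f(k_gold) − (n + g + δ)·k_gold = 1.5938 − 0.069×6.0058 ≈ 1.1794

c_gold ≈ 1.179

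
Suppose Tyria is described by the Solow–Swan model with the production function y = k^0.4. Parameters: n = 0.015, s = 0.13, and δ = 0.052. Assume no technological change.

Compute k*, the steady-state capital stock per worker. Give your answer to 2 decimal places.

k* = 3.02

Steady state requires s·f(k) = (n + δ)·k, i.e. s·k^α = (n + δ)·k.
Dividing both sides by k: k^(1−α) = s / (n + δ).
k^0.6 = 0.13 / (0.015 + 0.052) = 0.13 / 0.067 = 1.9403
k* = 1.9403^(1/0.6) ≈ 3.0184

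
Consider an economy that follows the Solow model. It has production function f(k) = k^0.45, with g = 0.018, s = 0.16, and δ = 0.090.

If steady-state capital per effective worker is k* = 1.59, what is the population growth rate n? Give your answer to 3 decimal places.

n ≈ 0.016

In steady state, investment equals break-even investment: s·k^α = (n + g + δ)·k.
So s / (n + g + δ) = (k*)^(1−α) = 1.59^0.55 = 1.2905.
Therefore n + g + δ = s / 1.2905 = 0.16 / 1.2905 = 0.1240, so n = 0.1240 − 0.108 = 0.0160.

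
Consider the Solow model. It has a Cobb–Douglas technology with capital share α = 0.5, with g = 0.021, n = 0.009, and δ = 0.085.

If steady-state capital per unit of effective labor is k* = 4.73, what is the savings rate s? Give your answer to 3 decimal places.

At the steady state, Δk = 0, so s·k^α = (n + g + δ)·k.
So s / (n + g + δ) = (k*)^(1−α) = 4.73^0.5 = 2.1749.
Therefore s = 2.1749 × (n + g + δ) = 2.1749 × 0.115 = 0.2501.

s ≈ 0.250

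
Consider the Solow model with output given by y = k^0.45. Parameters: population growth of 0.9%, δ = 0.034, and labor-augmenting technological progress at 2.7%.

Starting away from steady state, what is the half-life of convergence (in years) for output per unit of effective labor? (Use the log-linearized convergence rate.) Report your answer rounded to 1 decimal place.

Near the steady state the convergence rate is λ = (1 − α)(n + g + δ).
λ = (1 − 0.45) × 0.070 = 0.55 × 0.070 = 0.0385
Half-life = ln 2 / λ = 0.6931 / 0.0385 ≈ 18.00 years

t_½ ≈ 18.0 years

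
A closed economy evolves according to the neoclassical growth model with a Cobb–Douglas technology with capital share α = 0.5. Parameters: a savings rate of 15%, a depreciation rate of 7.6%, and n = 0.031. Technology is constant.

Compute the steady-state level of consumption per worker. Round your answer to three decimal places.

c* ≈ 1.192

At the steady state, Δk = 0, so s·k^α = (n + δ)·k.
Rearranging, k^(1−α) = s / (n + δ).
k^0.5 = 0.15 / (0.031 + 0.076) = 0.15 / 0.107 = 1.4019
k* = 1.4019^(1/0.5) ≈ 1.9653
y* = (k*)^α = 1.9653^0.5 ≈ 1.4019
c* = (1 − s)·y* = (1 − 0.15) × 1.4019 ≈ 1.1916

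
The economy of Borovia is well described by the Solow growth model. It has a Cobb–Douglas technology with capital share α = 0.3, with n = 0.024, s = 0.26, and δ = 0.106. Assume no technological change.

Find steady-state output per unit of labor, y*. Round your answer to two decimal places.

In steady state, investment equals break-even investment: s·k^α = (n + δ)·k.
Dividing both sides by k: k^(1−α) = s / (n + δ).
k^0.7 = 0.26 / (0.024 + 0.106) = 0.26 / 0.130 = 2.0000
k* = 2.0000^(1/0.7) ≈ 2.6918
y* = (k*)^α = 2.6918^0.3 ≈ 1.3459

y* ≈ 1.35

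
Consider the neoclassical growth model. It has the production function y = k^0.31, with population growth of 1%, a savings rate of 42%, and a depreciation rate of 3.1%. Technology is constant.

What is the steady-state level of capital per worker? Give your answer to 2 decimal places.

k* ≈ 29.14

In steady state, investment equals break-even investment: s·k^α = (n + δ)·k.
Dividing both sides by k: k^(1−α) = s / (n + δ).
k^0.69 = 0.42 / (0.010 + 0.031) = 0.42 / 0.041 = 10.2439
k* = 10.2439^(1/0.69) ≈ 29.1368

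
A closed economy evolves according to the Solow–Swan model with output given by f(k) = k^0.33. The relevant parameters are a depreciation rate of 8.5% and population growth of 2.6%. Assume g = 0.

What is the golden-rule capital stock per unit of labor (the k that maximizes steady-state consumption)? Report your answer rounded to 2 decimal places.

The golden rule sets f'(k) = n + δ, i.e. α·k^(α−1) = n + δ.
So k^(1−α) = α / (n + δ) = 0.33 / 0.111 = 2.9730.
k_gold = 2.9730^(1/0.67) ≈ 5.0846

k_gold ≈ 5.08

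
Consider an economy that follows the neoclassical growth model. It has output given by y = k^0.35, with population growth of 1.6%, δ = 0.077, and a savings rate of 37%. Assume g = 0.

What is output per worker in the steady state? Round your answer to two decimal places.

At the steady state, Δk = 0, so s·k^α = (n + δ)·k.
Dividing both sides by k: k^(1−α) = s / (n + δ).
k^0.65 = 0.37 / (0.016 + 0.077) = 0.37 / 0.093 = 3.9785
k* = 3.9785^(1/0.65) ≈ 8.3685
y* = (k*)^α = 8.3685^0.35 ≈ 2.1034

y* = 2.10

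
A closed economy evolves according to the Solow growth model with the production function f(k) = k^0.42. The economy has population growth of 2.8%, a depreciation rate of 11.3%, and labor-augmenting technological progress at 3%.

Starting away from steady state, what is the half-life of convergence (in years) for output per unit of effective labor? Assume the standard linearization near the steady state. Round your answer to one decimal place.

about 7.0 years

Near the steady state the convergence rate is λ = (1 − α)(n + g + δ).
λ = (1 − 0.42) × 0.171 = 0.58 × 0.171 = 0.09918
Half-life = ln 2 / λ = 0.6931 / 0.09918 ≈ 6.99 years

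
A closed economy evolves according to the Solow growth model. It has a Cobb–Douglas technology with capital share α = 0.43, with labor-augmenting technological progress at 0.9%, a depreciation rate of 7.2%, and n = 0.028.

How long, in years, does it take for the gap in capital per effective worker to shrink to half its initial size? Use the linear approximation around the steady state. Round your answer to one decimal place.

Near the steady state the convergence rate is λ = (1 − α)(n + g + δ).
λ = (1 − 0.43) × 0.109 = 0.57 × 0.109 = 0.06213
Half-life = ln 2 / λ = 0.6931 / 0.06213 ≈ 11.16 years

half-life ≈ 11.2 years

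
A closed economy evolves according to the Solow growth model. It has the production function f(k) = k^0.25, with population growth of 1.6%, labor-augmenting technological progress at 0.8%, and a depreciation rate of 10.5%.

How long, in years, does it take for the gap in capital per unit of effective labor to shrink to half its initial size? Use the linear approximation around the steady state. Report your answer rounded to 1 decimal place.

Near the steady state the convergence rate is λ = (1 − α)(n + g + δ).
λ = (1 − 0.25) × 0.129 = 0.75 × 0.129 = 0.09675
Half-life = ln 2 / λ = 0.6931 / 0.09675 ≈ 7.16 years

about 7.2 years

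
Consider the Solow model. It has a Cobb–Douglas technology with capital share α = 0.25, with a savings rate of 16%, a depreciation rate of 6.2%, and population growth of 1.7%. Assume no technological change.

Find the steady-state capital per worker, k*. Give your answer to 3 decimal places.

Steady state requires s·f(k) = (n + δ)·k, i.e. s·k^α = (n + δ)·k.
Dividing both sides by k: k^(1−α) = s / (n + δ).
k^0.75 = 0.16 / (0.017 + 0.062) = 0.16 / 0.079 = 2.0253
k* = 2.0253^(1/0.75) ≈ 2.5624

k* ≈ 2.562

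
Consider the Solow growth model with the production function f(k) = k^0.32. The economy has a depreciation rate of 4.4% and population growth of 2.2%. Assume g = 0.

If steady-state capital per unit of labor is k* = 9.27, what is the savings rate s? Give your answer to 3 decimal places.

Steady state requires s·f(k) = (n + δ)·k, i.e. s·k^α = (n + δ)·k.
So s / (n + δ) = (k*)^(1−α) = 9.27^0.68 = 4.5458.
Therefore s = 4.5458 × (n + δ) = 4.5458 × 0.066 = 0.3000.

s ≈ 0.300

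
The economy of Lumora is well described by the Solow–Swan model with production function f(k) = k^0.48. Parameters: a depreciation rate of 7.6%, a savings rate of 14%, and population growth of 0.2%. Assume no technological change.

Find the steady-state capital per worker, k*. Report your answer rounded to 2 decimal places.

At the steady state, Δk = 0, so s·k^α = (n + δ)·k.
Dividing both sides by k: k^(1−α) = s / (n + δ).
k^0.52 = 0.14 / (0.002 + 0.076) = 0.14 / 0.078 = 1.7949
k* = 1.7949^(1/0.52) ≈ 3.0799

k* ≈ 3.08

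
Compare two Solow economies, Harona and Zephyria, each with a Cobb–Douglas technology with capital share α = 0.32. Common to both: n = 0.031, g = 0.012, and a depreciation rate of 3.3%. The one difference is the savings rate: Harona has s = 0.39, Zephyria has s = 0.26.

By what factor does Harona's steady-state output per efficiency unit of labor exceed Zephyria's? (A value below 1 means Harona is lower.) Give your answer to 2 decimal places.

ratio ≈ 1.21

Steady-state y* = [s/(n + g + δ)]^(α/(1−α)), so the ratio is [ (s_H/(n + g + δ)_H) / (s_Z/(n + g + δ)_Z) ]^0.4706.
s_H/(n + g + δ)_H = 0.39/0.076 = 5.1316; s_Z/(n + g + δ)_Z = 0.26/0.076 = 3.4211.
Ratio = (5.1316/3.4211)^0.4706 = 1.5000^0.4706 ≈ 1.2102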